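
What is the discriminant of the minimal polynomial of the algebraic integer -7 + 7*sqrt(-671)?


The element -7 + 7*sqrt(-671) has minimal polynomial:
x^2 + 14*x + 32928
Discriminant = (14)^2 - 4*(32928)
= 196 - 131712
= -131516

-131516


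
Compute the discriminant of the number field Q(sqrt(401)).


For K = Q(sqrt(d)) with d squarefree: disc(K) = d if d = 1 mod 4, and disc(K) = 4d if d = 2 or 3 mod 4.
Here d = 401, and d mod 4 = 1.
d = 1 mod 4 (O_K = Z[(1+sqrt(d))/2]), so disc(K) = d = 401

401


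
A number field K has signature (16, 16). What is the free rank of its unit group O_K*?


By Dirichlet's unit theorem:
rank = r1 + r2 - 1
= 16 + 16 - 1
= 31

31


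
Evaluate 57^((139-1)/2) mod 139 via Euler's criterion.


p = 139 is prime and the exponent is (p-1)/2 = 69, so by Euler's criterion 57^69 = (57/139) = +1 or -1 mod 139.
Compute by square-and-multiply:
  69 = 64 + 4 + 1 (binary 1000101)
  Repeated squaring mod 139: 57^1 = 57, 57^2 = 52, 57^4 = 63, 57^8 = 77, 57^16 = 91, 57^32 = 80, 57^64 = 6
  57^69 = 57^64 * 57^4 * 57^1 = 6 * 63 * 57 mod 139
    6 * 63 = 378 = 100 mod 139
    100 * 57 = 5700 = 1 mod 139
  57^69 = 1 mod 139
Result 1: 57 is a quadratic residue mod 139.
57^69 mod 139 = 1

1


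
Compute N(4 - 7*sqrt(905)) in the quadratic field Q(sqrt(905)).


N(a + b*sqrt(d)) = a^2 - d*b^2
= (4)^2 - (905)*(-7)^2
= 16 - 44345
= -44329

-44329


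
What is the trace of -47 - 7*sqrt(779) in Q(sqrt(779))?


Tr(a + b*sqrt(d)) = (a + b*sqrt(d)) + (a - b*sqrt(d)) = 2a
= 2 * (-47)
= -94

-94


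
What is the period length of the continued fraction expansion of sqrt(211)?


Run the CF algorithm for sqrt(211).
a_0 = floor(sqrt(211)) = 14; set m_0=0, q_0=1.
Recurrence: m' = q*a - m,  q' = (d - m'^2)/q,  a' = floor((a_0 + m')/q').
  step 1: m=14, q=15, a=1
  step 2: m=1, q=14, a=1
  step 3: m=13, q=3, a=9
  step 4: m=14, q=5, a=5
  step 5: m=11, q=18, a=1
  step 6: m=7, q=9, a=2
  step 7: m=11, q=10, a=2
  step 8: m=9, q=13, a=1
  step 9: m=4, q=15, a=1
  step 10: m=11, q=6, a=4
  step 11: m=13, q=7, a=3
  step 12: m=8, q=21, a=1
  step 13: m=13, q=2, a=13
  step 14: m=13, q=21, a=1
  step 15: m=8, q=7, a=3
  step 16: m=13, q=6, a=4
  step 17: m=11, q=15, a=1
  step 18: m=4, q=13, a=1
  step 19: m=9, q=10, a=2
  step 20: m=11, q=9, a=2
  step 21: m=7, q=18, a=1
  step 22: m=11, q=5, a=5
  step 23: m=14, q=3, a=9
  step 24: m=13, q=14, a=1
  step 25: m=1, q=15, a=1
  step 26: m=14, q=1, a=28
a_26 = 2*a_0 = 28, so the period closes here.
sqrt(211) = [14; 1, 1, 9, 5, 1, 2, 2, 1, 1, 4, 3, 1, 13, 1, 3, 4, 1, 1, 2, 2, 1, 5, 9, 1, 1, 28]
Period length = 26

26


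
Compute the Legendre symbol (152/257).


p = 257 is prime, so compute (152/257) with the reciprocity algorithm (Jacobi-symbol steps: pull out 2s via (2/n), flip via reciprocity, reduce):
  pull out 2: (2/257) = +1  (since 257 mod 8 = 1)
  pull out 2: (2/257) = +1  (since 257 mod 8 = 1)
  pull out 2: (2/257) = +1  (since 257 mod 8 = 1)
  reciprocity: (19/257) -> +(257/19)
  reduce: (10/19)
  pull out 2: (2/19) = -1  (since 19 mod 8 = 3)
  reciprocity: (5/19) -> +(19/5)
  reduce: (4/5)
  pull out 2: (2/5) = -1  (since 5 mod 8 = 5)
  pull out 2: (2/5) = -1  (since 5 mod 8 = 5)
  (1/5) = 1
Product of signs = -1
(152/257) = -1

-1


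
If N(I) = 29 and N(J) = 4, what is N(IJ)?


N(IJ) = N(I) * N(J)
= 29 * 4
= 116

116


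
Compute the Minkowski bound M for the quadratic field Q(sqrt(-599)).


d = -599, d mod 4 = 1, so disc(K) = d = -599; |disc(K)| = 599
Imaginary quadratic field, so n = 2, s = r2 = 1, r1 = 0
M = (n!/n^n) * (4/pi)^s * sqrt(|disc(K)|) = (2!/2^2) * (4/pi)^1 * sqrt(599)
= 0.5 * 1.273240 * 24.474477
= 15.5809

15.5809


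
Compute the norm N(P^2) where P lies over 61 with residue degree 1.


N(P^a) = p^(a*f)
= 61^(2*1)
= 61^2
= 3721

3721


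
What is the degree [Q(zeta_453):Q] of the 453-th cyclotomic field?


The degree equals Euler's totient phi(453).
453 = 3 * 151
phi(453) = 300

300


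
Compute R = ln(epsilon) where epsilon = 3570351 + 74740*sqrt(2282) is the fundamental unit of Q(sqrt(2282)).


epsilon = 3570351 + 74740*sqrt(2282)
= 7.1407e+06
R = ln(7.1407e+06)
= 15.7813

15.7813


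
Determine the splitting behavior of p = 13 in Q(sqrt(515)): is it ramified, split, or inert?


K = Q(sqrt(515)). Since d mod 4 = 3, disc(K) = 2060.
Check p | disc: 2060 mod 13 = 6.
p does not divide disc. Compute Legendre symbol (d/p):
8^((13-1)/2) mod 13 = -1
(d/p) = -1, so p is inert: (p) stays prime with e=1, f=2, g=1.
Therefore p is inert.

inert


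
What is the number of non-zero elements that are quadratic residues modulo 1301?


For prime p, the number of non-zero quadratic residues is (p-1)/2.
= (1301-1)/2
= 650

650


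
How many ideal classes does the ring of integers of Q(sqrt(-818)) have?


K = Q(sqrt(-818)). d mod 4 = 2, so D = disc(K) = 4d = -3272
h(K) equals the number of primitive reduced positive-definite forms (a, b, c) = a*x^2 + b*x*y + c*y^2 with b^2 - 4ac = D,
where reduced means |b| <= a <= c, with b >= 0 whenever |b| = a or a = c, and primitive means gcd(a, b, c) = 1.
Reduced forces 3a^2 <= |D| = 3272, so 1 <= a <= 33; b must have the parity of D, and c = (b^2 - D)/(4a) must be an integer >= a.
Enumerate a = 1..33, b in [-a, a]:
  a=1: (1, 0, 818)  [1]
  a=2: (2, 0, 409)  [1]
  a=3: (3, -2, 273), (3, 2, 273)  [2]
  a=4..5: none
  a=6: (6, -4, 137), (6, 4, 137)  [2]
  a=7: (7, -2, 117), (7, 2, 117)  [2]
  a=8: none
  a=9: (9, -2, 91), (9, 2, 91)  [2]
  a=10..12: none
  a=13: (13, -2, 63), (13, 2, 63)  [2]
  a=14: (14, -12, 61), (14, 12, 61)  [2]
  a=15..16: none
  a=17: (17, -14, 51), (17, 14, 51)  [2]
  a=18: (18, -16, 49), (18, 16, 49)  [2]
  a=19..20: none
  a=21: (21, -16, 42), (21, -2, 39), (21, 2, 39), (21, 16, 42)  [4]
  a=22..25: none
  a=26: (26, -24, 37), (26, 24, 37)  [2]
  a=27: (27, -20, 34), (27, 20, 34)  [2]
  a=28: none
  a=29: (29, -18, 31), (29, 18, 31)  [2]
  a=30..33: none
Total reduced forms: 1 + 1 + 2 + 2 + 2 + 2 + 2 + 2 + 2 + 2 + 4 + 2 + 2 + 2 = 28
h = 28

28


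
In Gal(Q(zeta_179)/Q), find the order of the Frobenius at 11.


The Frobenius at p in Gal(Q(zeta_n)/Q) = (Z/nZ)* is the class of p, so its order is ord_179(11), the smallest k >= 1 with 11^k = 1 mod 179.
n = 179 = 179, phi(179) = 178; the order divides phi(n).
Divisors of 178: 1, 2, 89, 178
Repeated squaring mod 179: 11^1 = 11, 11^2 = 121, 11^4 = 142, 11^8 = 116, 11^16 = 31, 11^32 = 66, 11^64 = 60, 11^128 = 20
Test divisors in increasing order:
  k=1: 11^1 = 11 mod 179
  k=2: 11^2 = 121 mod 179
  k=89: 11^89 = 60 * 31 * 116 * 11 = 178 mod 179
  k=178: 11^178 = 20 * 66 * 31 * 121 = 1 mod 179  <- first divisor giving 1
Order = 178

178


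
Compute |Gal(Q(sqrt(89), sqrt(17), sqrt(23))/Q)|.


The 3 square roots of distinct primes are multiplicatively independent over Q,
so [K:Q] = 2^3 and Gal(K/Q) is isomorphic to (Z/2Z)^3.
|Gal| = 2^3 = 8

8


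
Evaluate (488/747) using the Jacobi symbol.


Compute (488/747) via quadratic reciprocity:
  pull out 2: (2/747) = -1  (since 747 mod 8 = 3)
  pull out 2: (2/747) = -1  (since 747 mod 8 = 3)
  pull out 2: (2/747) = -1  (since 747 mod 8 = 3)
  reciprocity: (61/747) -> +(747/61)
  reduce: (15/61)
  reciprocity: (15/61) -> +(61/15)
  reduce: (1/15)
  (1/15) = 1
Product of signs = -1

-1


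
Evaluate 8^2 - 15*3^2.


x^2 - d*y^2
= 8^2 - 15*3^2
= 64 - 135
= -71

-71


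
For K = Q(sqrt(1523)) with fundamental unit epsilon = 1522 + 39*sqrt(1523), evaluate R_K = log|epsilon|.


epsilon = 1522 + 39*sqrt(1523)
= 3043.9997
R = ln(3043.9997)
= 8.0209

8.0209


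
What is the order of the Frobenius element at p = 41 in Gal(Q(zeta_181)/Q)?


The Frobenius at p in Gal(Q(zeta_n)/Q) = (Z/nZ)* is the class of p, so its order is ord_181(41), the smallest k >= 1 with 41^k = 1 mod 181.
n = 181 = 181, phi(181) = 180; the order divides phi(n).
Divisors of 180: 1, 2, 3, 4, 5, 6, 9, 10, 12, 15, 18, 20, 30, 36, 45, 60, 90, 180
Repeated squaring mod 181: 41^1 = 41, 41^2 = 52, 41^4 = 170, 41^8 = 121, 41^16 = 161, 41^32 = 38, 41^64 = 177, 41^128 = 16
Test divisors in increasing order:
  k=1: 41^1 = 41 mod 181
  k=2: 41^2 = 52 mod 181
  k=3: 41^3 = 52 * 41 = 141 mod 181
  k=4: 41^4 = 170 mod 181
  k=5: 41^5 = 170 * 41 = 92 mod 181
  k=6: 41^6 = 170 * 52 = 152 mod 181
  k=9: 41^9 = 121 * 41 = 74 mod 181
  k=10: 41^10 = 121 * 52 = 138 mod 181
  k=12: 41^12 = 121 * 170 = 117 mod 181
  k=15: 41^15 = 121 * 170 * 52 * 41 = 26 mod 181
  k=18: 41^18 = 161 * 52 = 46 mod 181
  k=20: 41^20 = 161 * 170 = 39 mod 181
  k=30: 41^30 = 161 * 121 * 170 * 52 = 133 mod 181
  k=36: 41^36 = 38 * 170 = 125 mod 181
  k=45: 41^45 = 38 * 121 * 170 * 41 = 19 mod 181
  k=60: 41^60 = 38 * 161 * 121 * 170 = 132 mod 181
  k=90: 41^90 = 177 * 161 * 121 * 52 = 180 mod 181
  k=180: 41^180 = 16 * 38 * 161 * 170 = 1 mod 181  <- first divisor giving 1
Order = 180

180


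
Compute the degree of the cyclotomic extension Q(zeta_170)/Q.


The degree equals Euler's totient phi(170).
170 = 2 * 5 * 17
phi(170) = 64

64


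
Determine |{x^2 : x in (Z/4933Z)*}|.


For prime p, the number of non-zero quadratic residues is (p-1)/2.
= (4933-1)/2
= 2466

2466


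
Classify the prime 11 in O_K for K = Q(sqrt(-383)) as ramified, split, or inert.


K = Q(sqrt(-383)). Since d mod 4 = 1, disc(K) = -383.
Check p | disc: -383 mod 11 = 2.
p does not divide disc. Compute Legendre symbol (d/p):
2^((11-1)/2) mod 11 = -1
(d/p) = -1, so p is inert: (p) stays prime with e=1, f=2, g=1.
Therefore p is inert.

inert


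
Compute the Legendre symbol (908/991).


p = 991 is prime, so compute (908/991) with the reciprocity algorithm (Jacobi-symbol steps: pull out 2s via (2/n), flip via reciprocity, reduce):
  pull out 2: (2/991) = +1  (since 991 mod 8 = 7)
  pull out 2: (2/991) = +1  (since 991 mod 8 = 7)
  reciprocity: (227/991) -> -(991/227)
  reduce: (83/227)
  reciprocity: (83/227) -> -(227/83)
  reduce: (61/83)
  reciprocity: (61/83) -> +(83/61)
  reduce: (22/61)
  pull out 2: (2/61) = -1  (since 61 mod 8 = 5)
  reciprocity: (11/61) -> +(61/11)
  reduce: (6/11)
  pull out 2: (2/11) = -1  (since 11 mod 8 = 3)
  reciprocity: (3/11) -> -(11/3)
  reduce: (2/3)
  pull out 2: (2/3) = -1  (since 3 mod 8 = 3)
  (1/3) = 1
Product of signs = 1
(908/991) = 1

1


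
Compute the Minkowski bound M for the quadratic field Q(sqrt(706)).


d = 706, d mod 4 = 2, so disc(K) = 4d = 2824; |disc(K)| = 2824
Real quadratic field, so n = 2, s = r2 = 0, r1 = 2
M = (n!/n^n) * (4/pi)^s * sqrt(|disc(K)|) = (2!/2^2) * (4/pi)^0 * sqrt(2824)
= 0.5 * 1.000000 * 53.141321
= 26.5707

26.5707


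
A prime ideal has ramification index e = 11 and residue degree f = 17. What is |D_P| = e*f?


|D_P| = e * f
= 11 * 17
= 187

187


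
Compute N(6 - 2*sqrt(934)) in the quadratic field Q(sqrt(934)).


N(a + b*sqrt(d)) = a^2 - d*b^2
= (6)^2 - (934)*(-2)^2
= 36 - 3736
= -3700

-3700


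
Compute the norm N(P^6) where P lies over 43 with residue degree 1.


N(P^a) = p^(a*f)
= 43^(6*1)
= 43^6
= 6321363049

6321363049


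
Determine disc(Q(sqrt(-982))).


For K = Q(sqrt(d)) with d squarefree: disc(K) = d if d = 1 mod 4, and disc(K) = 4d if d = 2 or 3 mod 4.
Here d = -982, and d mod 4 = 2.
d = 2 mod 4, not 1 (O_K = Z[sqrt(d)]), so disc(K) = 4d = 4 * (-982) = -3928

-3928


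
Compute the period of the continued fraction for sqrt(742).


Run the CF algorithm for sqrt(742).
a_0 = floor(sqrt(742)) = 27; set m_0=0, q_0=1.
Recurrence: m' = q*a - m,  q' = (d - m'^2)/q,  a' = floor((a_0 + m')/q').
  step 1: m=27, q=13, a=4
  step 2: m=25, q=9, a=5
  step 3: m=20, q=38, a=1
  step 4: m=18, q=11, a=4
  step 5: m=26, q=6, a=8
  step 6: m=22, q=43, a=1
  step 7: m=21, q=7, a=6
  step 8: m=21, q=43, a=1
  step 9: m=22, q=6, a=8
  step 10: m=26, q=11, a=4
  step 11: m=18, q=38, a=1
  step 12: m=20, q=9, a=5
  step 13: m=25, q=13, a=4
  step 14: m=27, q=1, a=54
a_14 = 2*a_0 = 54, so the period closes here.
sqrt(742) = [27; 4, 5, 1, 4, 8, 1, 6, 1, 8, 4, 1, 5, 4, 54]
Period length = 14

14


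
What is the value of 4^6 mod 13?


p = 13 is prime and the exponent is (p-1)/2 = 6, so by Euler's criterion 4^6 = (4/13) = +1 or -1 mod 13.
Compute by square-and-multiply:
  6 = 4 + 2 (binary 110)
  Repeated squaring mod 13: 4^1 = 4, 4^2 = 3, 4^4 = 9
  4^6 = 4^4 * 4^2 = 9 * 3 mod 13
    9 * 3 = 27 = 1 mod 13
  4^6 = 1 mod 13
Result 1: 4 is a quadratic residue mod 13.
4^6 mod 13 = 1

1


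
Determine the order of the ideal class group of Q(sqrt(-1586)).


K = Q(sqrt(-1586)). d mod 4 = 2, so D = disc(K) = 4d = -6344
h(K) equals the number of primitive reduced positive-definite forms (a, b, c) = a*x^2 + b*x*y + c*y^2 with b^2 - 4ac = D,
where reduced means |b| <= a <= c, with b >= 0 whenever |b| = a or a = c, and primitive means gcd(a, b, c) = 1.
Reduced forces 3a^2 <= |D| = 6344, so 1 <= a <= 45; b must have the parity of D, and c = (b^2 - D)/(4a) must be an integer >= a.
Enumerate a = 1..45, b in [-a, a]:
  a=1: (1, 0, 1586)  [1]
  a=2: (2, 0, 793)  [1]
  a=3: (3, -2, 529), (3, 2, 529)  [2]
  a=4: none
  a=5: (5, -4, 318), (5, 4, 318)  [2]
  a=6: (6, -4, 265), (6, 4, 265)  [2]
  a=7..8: none
  a=9: (9, -8, 178), (9, 8, 178)  [2]
  a=10: (10, -4, 159), (10, 4, 159)  [2]
  a=11: (11, -6, 145), (11, 6, 145)  [2]
  a=12: none
  a=13: (13, 0, 122)  [1]
  a=14: none
  a=15: (15, -14, 109), (15, -4, 106), (15, 4, 106), (15, 14, 109)  [4]
  a=16..17: none
  a=18: (18, -8, 89), (18, 8, 89)  [2]
  a=19..21: none
  a=22: (22, -16, 75), (22, 16, 75)  [2]
  a=23: (23, -2, 69), (23, 2, 69)  [2]
  a=24: none
  a=25: (25, -16, 66), (25, 16, 66)  [2]
  a=26: (26, 0, 61)  [1]
  a=27: (27, -26, 65), (27, 26, 65)  [2]
  a=28: none
  a=29: (29, -6, 55), (29, 6, 55)  [2]
  a=30: (30, -16, 55), (30, -4, 53), (30, 4, 53), (30, 16, 55)  [4]
  a=31..32: none
  a=33: (33, -28, 54), (33, -16, 50), (33, 16, 50), (33, 28, 54)  [4]
  a=34..38: none
  a=39: (39, -26, 45), (39, 26, 45)  [2]
  a=40..44: none
  a=45: (45, -44, 46), (45, 44, 46)  [2]
Total reduced forms: 1 + 1 + 2 + 2 + 2 + 2 + 2 + 2 + 1 + 4 + 2 + 2 + 2 + 2 + 1 + 2 + 2 + 4 + 4 + 2 + 2 = 44
h = 44

44


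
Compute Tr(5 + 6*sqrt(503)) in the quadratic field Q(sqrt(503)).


Tr(a + b*sqrt(d)) = (a + b*sqrt(d)) + (a - b*sqrt(d)) = 2a
= 2 * (5)
= 10

10


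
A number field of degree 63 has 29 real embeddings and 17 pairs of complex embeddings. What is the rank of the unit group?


By Dirichlet's unit theorem:
rank = r1 + r2 - 1
= 29 + 17 - 1
= 45

45


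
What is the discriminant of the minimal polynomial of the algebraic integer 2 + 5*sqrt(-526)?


The element 2 + 5*sqrt(-526) has minimal polynomial:
x^2 - 4*x + 13154
Discriminant = (-4)^2 - 4*(13154)
= 16 - 52616
= -52600

-52600


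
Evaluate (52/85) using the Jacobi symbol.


Compute (52/85) via quadratic reciprocity:
  pull out 2: (2/85) = -1  (since 85 mod 8 = 5)
  pull out 2: (2/85) = -1  (since 85 mod 8 = 5)
  reciprocity: (13/85) -> +(85/13)
  reduce: (7/13)
  reciprocity: (7/13) -> +(13/7)
  reduce: (6/7)
  pull out 2: (2/7) = +1  (since 7 mod 8 = 7)
  reciprocity: (3/7) -> -(7/3)
  reduce: (1/3)
  (1/3) = 1
Product of signs = -1

-1


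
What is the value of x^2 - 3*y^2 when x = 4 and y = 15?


x^2 - d*y^2
= 4^2 - 3*15^2
= 16 - 675
= -659

-659


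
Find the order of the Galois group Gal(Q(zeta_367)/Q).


|Gal(Q(zeta_367)/Q)| = phi(367)
= 366

366


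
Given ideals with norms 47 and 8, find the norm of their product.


N(IJ) = N(I) * N(J)
= 47 * 8
= 376

376


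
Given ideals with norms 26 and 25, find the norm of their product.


N(IJ) = N(I) * N(J)
= 26 * 25
= 650

650


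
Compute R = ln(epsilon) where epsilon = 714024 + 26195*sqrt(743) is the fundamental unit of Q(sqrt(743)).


epsilon = 714024 + 26195*sqrt(743)
= 1.4280e+06
R = ln(1.4280e+06)
= 14.1718

14.1718


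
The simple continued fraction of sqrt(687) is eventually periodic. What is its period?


Run the CF algorithm for sqrt(687).
a_0 = floor(sqrt(687)) = 26; set m_0=0, q_0=1.
Recurrence: m' = q*a - m,  q' = (d - m'^2)/q,  a' = floor((a_0 + m')/q').
  step 1: m=26, q=11, a=4
  step 2: m=18, q=33, a=1
  step 3: m=15, q=14, a=2
  step 4: m=13, q=37, a=1
  step 5: m=24, q=3, a=16
  step 6: m=24, q=37, a=1
  step 7: m=13, q=14, a=2
  step 8: m=15, q=33, a=1
  step 9: m=18, q=11, a=4
  step 10: m=26, q=1, a=52
a_10 = 2*a_0 = 52, so the period closes here.
sqrt(687) = [26; 4, 1, 2, 1, 16, 1, 2, 1, 4, 52]
Period length = 10

10


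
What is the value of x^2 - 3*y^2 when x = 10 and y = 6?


x^2 - d*y^2
= 10^2 - 3*6^2
= 100 - 108
= -8

-8


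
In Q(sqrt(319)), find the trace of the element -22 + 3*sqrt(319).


Tr(a + b*sqrt(d)) = (a + b*sqrt(d)) + (a - b*sqrt(d)) = 2a
= 2 * (-22)
= -44

-44


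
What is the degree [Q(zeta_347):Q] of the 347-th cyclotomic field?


The degree equals Euler's totient phi(347).
347 = 347
phi(347) = 346

346


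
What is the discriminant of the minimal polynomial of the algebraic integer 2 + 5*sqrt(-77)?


The element 2 + 5*sqrt(-77) has minimal polynomial:
x^2 - 4*x + 1929
Discriminant = (-4)^2 - 4*(1929)
= 16 - 7716
= -7700

-7700


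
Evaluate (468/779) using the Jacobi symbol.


Compute (468/779) via quadratic reciprocity:
  pull out 2: (2/779) = -1  (since 779 mod 8 = 3)
  pull out 2: (2/779) = -1  (since 779 mod 8 = 3)
  reciprocity: (117/779) -> +(779/117)
  reduce: (77/117)
  reciprocity: (77/117) -> +(117/77)
  reduce: (40/77)
  pull out 2: (2/77) = -1  (since 77 mod 8 = 5)
  pull out 2: (2/77) = -1  (since 77 mod 8 = 5)
  pull out 2: (2/77) = -1  (since 77 mod 8 = 5)
  reciprocity: (5/77) -> +(77/5)
  reduce: (2/5)
  pull out 2: (2/5) = -1  (since 5 mod 8 = 5)
  (1/5) = 1
Product of signs = 1

1


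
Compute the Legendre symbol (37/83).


p = 83 is prime, so compute (37/83) with the reciprocity algorithm (Jacobi-symbol steps: pull out 2s via (2/n), flip via reciprocity, reduce):
  reciprocity: (37/83) -> +(83/37)
  reduce: (9/37)
  reciprocity: (9/37) -> +(37/9)
  reduce: (1/9)
  (1/9) = 1
Product of signs = 1
(37/83) = 1

1


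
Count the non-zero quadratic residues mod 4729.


For prime p, the number of non-zero quadratic residues is (p-1)/2.
= (4729-1)/2
= 2364

2364


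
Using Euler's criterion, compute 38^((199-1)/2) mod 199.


p = 199 is prime and the exponent is (p-1)/2 = 99, so by Euler's criterion 38^99 = (38/199) = +1 or -1 mod 199.
Compute by square-and-multiply:
  99 = 64 + 32 + 2 + 1 (binary 1100011)
  Repeated squaring mod 199: 38^1 = 38, 38^2 = 51, 38^4 = 14, 38^8 = 196, 38^16 = 9, 38^32 = 81, 38^64 = 193
  38^99 = 38^64 * 38^32 * 38^2 * 38^1 = 193 * 81 * 51 * 38 mod 199
    193 * 81 = 15633 = 111 mod 199
    111 * 51 = 5661 = 89 mod 199
    89 * 38 = 3382 = 198 mod 199
  38^99 = 198 mod 199
Result 198 = p - 1 = -1 mod 199: 38 is a quadratic non-residue mod 199. As a residue in [0, p-1] the value is 198.
38^99 mod 199 = 198

198


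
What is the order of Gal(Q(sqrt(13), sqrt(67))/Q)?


The 2 square roots of distinct primes are multiplicatively independent over Q,
so [K:Q] = 2^2 and Gal(K/Q) is isomorphic to (Z/2Z)^2.
|Gal| = 2^2 = 4

4


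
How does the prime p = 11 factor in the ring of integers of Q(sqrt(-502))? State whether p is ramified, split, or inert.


K = Q(sqrt(-502)). Since d mod 4 = 2, disc(K) = -2008.
Check p | disc: -2008 mod 11 = 5.
p does not divide disc. Compute Legendre symbol (d/p):
4^((11-1)/2) mod 11 = 1
(d/p) = 1, so p splits: (p) = P*P' with e=1, f=1, g=2.
Therefore p is split.

split


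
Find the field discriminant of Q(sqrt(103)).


For K = Q(sqrt(d)) with d squarefree: disc(K) = d if d = 1 mod 4, and disc(K) = 4d if d = 2 or 3 mod 4.
Here d = 103, and d mod 4 = 3.
d = 3 mod 4, not 1 (O_K = Z[sqrt(d)]), so disc(K) = 4d = 4 * (103) = 412

412


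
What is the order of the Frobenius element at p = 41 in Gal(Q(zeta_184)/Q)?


The Frobenius at p in Gal(Q(zeta_n)/Q) = (Z/nZ)* is the class of p, so its order is ord_184(41), the smallest k >= 1 with 41^k = 1 mod 184.
n = 184 = 2^3 * 23, phi(184) = 88; the order divides phi(n).
Divisors of 88: 1, 2, 4, 8, 11, 22, 44, 88
Repeated squaring mod 184: 41^1 = 41, 41^2 = 25, 41^4 = 73, 41^8 = 177, 41^16 = 49, 41^32 = 9, 41^64 = 81
Test divisors in increasing order:
  k=1: 41^1 = 41 mod 184
  k=2: 41^2 = 25 mod 184
  k=4: 41^4 = 73 mod 184
  k=8: 41^8 = 177 mod 184
  k=11: 41^11 = 177 * 25 * 41 = 1 mod 184  <- first divisor giving 1
Order = 11

11


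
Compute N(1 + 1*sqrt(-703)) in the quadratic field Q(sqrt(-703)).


N(a + b*sqrt(d)) = a^2 - d*b^2
= (1)^2 - (-703)*(1)^2
= 1 + 703
= 704

704


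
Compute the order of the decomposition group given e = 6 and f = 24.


|D_P| = e * f
= 6 * 24
= 144

144


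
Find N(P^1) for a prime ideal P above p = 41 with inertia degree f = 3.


N(P^a) = p^(a*f)
= 41^(1*3)
= 41^3
= 68921

68921


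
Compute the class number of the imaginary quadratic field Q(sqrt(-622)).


K = Q(sqrt(-622)). d mod 4 = 2, so D = disc(K) = 4d = -2488
h(K) equals the number of primitive reduced positive-definite forms (a, b, c) = a*x^2 + b*x*y + c*y^2 with b^2 - 4ac = D,
where reduced means |b| <= a <= c, with b >= 0 whenever |b| = a or a = c, and primitive means gcd(a, b, c) = 1.
Reduced forces 3a^2 <= |D| = 2488, so 1 <= a <= 28; b must have the parity of D, and c = (b^2 - D)/(4a) must be an integer >= a.
Enumerate a = 1..28, b in [-a, a]:
  a=1: (1, 0, 622)  [1]
  a=2: (2, 0, 311)  [1]
  a=3..6: none
  a=7: (7, -2, 89), (7, 2, 89)  [2]
  a=8..10: none
  a=11: (11, -8, 58), (11, 8, 58)  [2]
  a=12..13: none
  a=14: (14, -12, 47), (14, 12, 47)  [2]
  a=15..18: none
  a=19: (19, -18, 37), (19, 18, 37)  [2]
  a=20..21: none
  a=22: (22, -8, 29), (22, 8, 29)  [2]
  a=23..28: none
Total reduced forms: 1 + 1 + 2 + 2 + 2 + 2 + 2 = 12
h = 12

12


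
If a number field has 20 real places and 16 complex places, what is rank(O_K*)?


By Dirichlet's unit theorem:
rank = r1 + r2 - 1
= 20 + 16 - 1
= 35

35


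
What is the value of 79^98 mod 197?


p = 197 is prime and the exponent is (p-1)/2 = 98, so by Euler's criterion 79^98 = (79/197) = +1 or -1 mod 197.
Compute by square-and-multiply:
  98 = 64 + 32 + 2 (binary 1100010)
  Repeated squaring mod 197: 79^1 = 79, 79^2 = 134, 79^4 = 29, 79^8 = 53, 79^16 = 51, 79^32 = 40, 79^64 = 24
  79^98 = 79^64 * 79^32 * 79^2 = 24 * 40 * 134 mod 197
    24 * 40 = 960 = 172 mod 197
    172 * 134 = 23048 = 196 mod 197
  79^98 = 196 mod 197
Result 196 = p - 1 = -1 mod 197: 79 is a quadratic non-residue mod 197. As a residue in [0, p-1] the value is 196.
79^98 mod 197 = 196

196


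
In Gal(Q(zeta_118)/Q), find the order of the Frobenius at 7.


The Frobenius at p in Gal(Q(zeta_n)/Q) = (Z/nZ)* is the class of p, so its order is ord_118(7), the smallest k >= 1 with 7^k = 1 mod 118.
n = 118 = 2 * 59, phi(118) = 58; the order divides phi(n).
Divisors of 58: 1, 2, 29, 58
Repeated squaring mod 118: 7^1 = 7, 7^2 = 49, 7^4 = 41, 7^8 = 29, 7^16 = 15, 7^32 = 107
Test divisors in increasing order:
  k=1: 7^1 = 7 mod 118
  k=2: 7^2 = 49 mod 118
  k=29: 7^29 = 15 * 29 * 41 * 7 = 1 mod 118  <- first divisor giving 1
Order = 29

29


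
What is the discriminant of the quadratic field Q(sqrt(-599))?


For K = Q(sqrt(d)) with d squarefree: disc(K) = d if d = 1 mod 4, and disc(K) = 4d if d = 2 or 3 mod 4.
Here d = -599, and d mod 4 = 1.
d = 1 mod 4 (O_K = Z[(1+sqrt(d))/2]), so disc(K) = d = -599

-599


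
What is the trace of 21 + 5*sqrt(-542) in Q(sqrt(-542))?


Tr(a + b*sqrt(d)) = (a + b*sqrt(d)) + (a - b*sqrt(d)) = 2a
= 2 * (21)
= 42

42


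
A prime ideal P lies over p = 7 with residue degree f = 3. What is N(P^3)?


N(P^a) = p^(a*f)
= 7^(3*3)
= 7^9
= 40353607

40353607


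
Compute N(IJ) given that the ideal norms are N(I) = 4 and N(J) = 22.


N(IJ) = N(I) * N(J)
= 4 * 22
= 88

88


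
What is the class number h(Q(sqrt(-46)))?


K = Q(sqrt(-46)). d mod 4 = 2, so D = disc(K) = 4d = -184
h(K) equals the number of primitive reduced positive-definite forms (a, b, c) = a*x^2 + b*x*y + c*y^2 with b^2 - 4ac = D,
where reduced means |b| <= a <= c, with b >= 0 whenever |b| = a or a = c, and primitive means gcd(a, b, c) = 1.
Reduced forces 3a^2 <= |D| = 184, so 1 <= a <= 7; b must have the parity of D, and c = (b^2 - D)/(4a) must be an integer >= a.
Enumerate a = 1..7, b in [-a, a]:
  a=1: (1, 0, 46)  [1]
  a=2: (2, 0, 23)  [1]
  a=3..4: none
  a=5: (5, -4, 10), (5, 4, 10)  [2]
  a=6..7: none
Total reduced forms: 1 + 1 + 2 = 4
h = 4

4


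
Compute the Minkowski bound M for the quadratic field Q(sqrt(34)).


d = 34, d mod 4 = 2, so disc(K) = 4d = 136; |disc(K)| = 136
Real quadratic field, so n = 2, s = r2 = 0, r1 = 2
M = (n!/n^n) * (4/pi)^s * sqrt(|disc(K)|) = (2!/2^2) * (4/pi)^0 * sqrt(136)
= 0.5 * 1.000000 * 11.661904
= 5.8310

5.8310


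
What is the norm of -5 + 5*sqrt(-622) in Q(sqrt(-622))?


N(a + b*sqrt(d)) = a^2 - d*b^2
= (-5)^2 - (-622)*(5)^2
= 25 + 15550
= 15575

15575


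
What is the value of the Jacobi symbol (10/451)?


Compute (10/451) via quadratic reciprocity:
  pull out 2: (2/451) = -1  (since 451 mod 8 = 3)
  reciprocity: (5/451) -> +(451/5)
  reduce: (1/5)
  (1/5) = 1
Product of signs = -1

-1


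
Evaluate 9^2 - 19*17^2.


x^2 - d*y^2
= 9^2 - 19*17^2
= 81 - 5491
= -5410

-5410


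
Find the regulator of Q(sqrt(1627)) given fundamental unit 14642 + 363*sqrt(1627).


epsilon = 14642 + 363*sqrt(1627)
= 29284.0000
R = ln(29284.0000)
= 10.2848

10.2848


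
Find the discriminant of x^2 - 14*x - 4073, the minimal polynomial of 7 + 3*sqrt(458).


The element 7 + 3*sqrt(458) has minimal polynomial:
x^2 - 14*x - 4073
Discriminant = (-14)^2 - 4*(-4073)
= 196 + 16292
= 16488

16488


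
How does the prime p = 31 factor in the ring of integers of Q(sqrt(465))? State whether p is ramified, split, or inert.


K = Q(sqrt(465)). Since d mod 4 = 1, disc(K) = 465.
Check p | disc: 465 mod 31 = 0.
p divides disc, so p ramifies: (p) = P^2 with e=2, f=1, g=1.
Therefore p is ramified.

ramified


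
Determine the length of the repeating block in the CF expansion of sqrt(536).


Run the CF algorithm for sqrt(536).
a_0 = floor(sqrt(536)) = 23; set m_0=0, q_0=1.
Recurrence: m' = q*a - m,  q' = (d - m'^2)/q,  a' = floor((a_0 + m')/q').
  step 1: m=23, q=7, a=6
  step 2: m=19, q=25, a=1
  step 3: m=6, q=20, a=1
  step 4: m=14, q=17, a=2
  step 5: m=20, q=8, a=5
  step 6: m=20, q=17, a=2
  step 7: m=14, q=20, a=1
  step 8: m=6, q=25, a=1
  step 9: m=19, q=7, a=6
  step 10: m=23, q=1, a=46
a_10 = 2*a_0 = 46, so the period closes here.
sqrt(536) = [23; 6, 1, 1, 2, 5, 2, 1, 1, 6, 46]
Period length = 10

10


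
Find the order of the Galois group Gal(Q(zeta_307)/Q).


|Gal(Q(zeta_307)/Q)| = phi(307)
= 306

306


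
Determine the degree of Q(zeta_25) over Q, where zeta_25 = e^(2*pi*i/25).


The degree equals Euler's totient phi(25).
25 = 5^2
phi(25) = 20

20


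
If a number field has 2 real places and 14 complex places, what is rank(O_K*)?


By Dirichlet's unit theorem:
rank = r1 + r2 - 1
= 2 + 14 - 1
= 15

15


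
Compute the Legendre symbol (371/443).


p = 443 is prime, so compute (371/443) with the reciprocity algorithm (Jacobi-symbol steps: pull out 2s via (2/n), flip via reciprocity, reduce):
  reciprocity: (371/443) -> -(443/371)
  reduce: (72/371)
  pull out 2: (2/371) = -1  (since 371 mod 8 = 3)
  pull out 2: (2/371) = -1  (since 371 mod 8 = 3)
  pull out 2: (2/371) = -1  (since 371 mod 8 = 3)
  reciprocity: (9/371) -> +(371/9)
  reduce: (2/9)
  pull out 2: (2/9) = +1  (since 9 mod 8 = 1)
  (1/9) = 1
Product of signs = 1
(371/443) = 1

1


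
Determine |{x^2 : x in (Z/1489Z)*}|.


For prime p, the number of non-zero quadratic residues is (p-1)/2.
= (1489-1)/2
= 744

744


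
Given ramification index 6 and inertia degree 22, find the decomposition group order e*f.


|D_P| = e * f
= 6 * 22
= 132

132


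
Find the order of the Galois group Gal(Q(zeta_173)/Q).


|Gal(Q(zeta_173)/Q)| = phi(173)
= 172

172


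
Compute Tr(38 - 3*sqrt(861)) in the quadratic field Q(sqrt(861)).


Tr(a + b*sqrt(d)) = (a + b*sqrt(d)) + (a - b*sqrt(d)) = 2a
= 2 * (38)
= 76

76


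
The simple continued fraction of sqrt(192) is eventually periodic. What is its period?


Run the CF algorithm for sqrt(192).
a_0 = floor(sqrt(192)) = 13; set m_0=0, q_0=1.
Recurrence: m' = q*a - m,  q' = (d - m'^2)/q,  a' = floor((a_0 + m')/q').
  step 1: m=13, q=23, a=1
  step 2: m=10, q=4, a=5
  step 3: m=10, q=23, a=1
  step 4: m=13, q=1, a=26
a_4 = 2*a_0 = 26, so the period closes here.
sqrt(192) = [13; 1, 5, 1, 26]
Period length = 4

4


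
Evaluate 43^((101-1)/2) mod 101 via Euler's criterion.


p = 101 is prime and the exponent is (p-1)/2 = 50, so by Euler's criterion 43^50 = (43/101) = +1 or -1 mod 101.
Compute by square-and-multiply:
  50 = 32 + 16 + 2 (binary 110010)
  Repeated squaring mod 101: 43^1 = 43, 43^2 = 31, 43^4 = 52, 43^8 = 78, 43^16 = 24, 43^32 = 71
  43^50 = 43^32 * 43^16 * 43^2 = 71 * 24 * 31 mod 101
    71 * 24 = 1704 = 88 mod 101
    88 * 31 = 2728 = 1 mod 101
  43^50 = 1 mod 101
Result 1: 43 is a quadratic residue mod 101.
43^50 mod 101 = 1

1


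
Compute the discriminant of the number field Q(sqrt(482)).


For K = Q(sqrt(d)) with d squarefree: disc(K) = d if d = 1 mod 4, and disc(K) = 4d if d = 2 or 3 mod 4.
Here d = 482, and d mod 4 = 2.
d = 2 mod 4, not 1 (O_K = Z[sqrt(d)]), so disc(K) = 4d = 4 * (482) = 1928

1928


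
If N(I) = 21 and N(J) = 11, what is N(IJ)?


N(IJ) = N(I) * N(J)
= 21 * 11
= 231

231


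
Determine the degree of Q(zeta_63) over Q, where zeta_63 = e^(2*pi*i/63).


The degree equals Euler's totient phi(63).
63 = 3^2 * 7
phi(63) = 36

36


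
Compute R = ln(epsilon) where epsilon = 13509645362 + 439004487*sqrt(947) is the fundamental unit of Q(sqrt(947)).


epsilon = 13509645362 + 439004487*sqrt(947)
= 2.7019e+10
R = ln(2.7019e+10)
= 24.0198

24.0198


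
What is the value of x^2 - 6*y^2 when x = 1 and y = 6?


x^2 - d*y^2
= 1^2 - 6*6^2
= 1 - 216
= -215

-215


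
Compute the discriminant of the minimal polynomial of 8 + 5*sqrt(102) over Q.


The element 8 + 5*sqrt(102) has minimal polynomial:
x^2 - 16*x - 2486
Discriminant = (-16)^2 - 4*(-2486)
= 256 + 9944
= 10200

10200


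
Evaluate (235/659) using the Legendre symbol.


p = 659 is prime, so compute (235/659) with the reciprocity algorithm (Jacobi-symbol steps: pull out 2s via (2/n), flip via reciprocity, reduce):
  reciprocity: (235/659) -> -(659/235)
  reduce: (189/235)
  reciprocity: (189/235) -> +(235/189)
  reduce: (46/189)
  pull out 2: (2/189) = -1  (since 189 mod 8 = 5)
  reciprocity: (23/189) -> +(189/23)
  reduce: (5/23)
  reciprocity: (5/23) -> +(23/5)
  reduce: (3/5)
  reciprocity: (3/5) -> +(5/3)
  reduce: (2/3)
  pull out 2: (2/3) = -1  (since 3 mod 8 = 3)
  (1/3) = 1
Product of signs = -1
(235/659) = -1

-1


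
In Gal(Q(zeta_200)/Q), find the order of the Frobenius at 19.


The Frobenius at p in Gal(Q(zeta_n)/Q) = (Z/nZ)* is the class of p, so its order is ord_200(19), the smallest k >= 1 with 19^k = 1 mod 200.
n = 200 = 2^3 * 5^2, phi(200) = 80; the order divides phi(n).
Divisors of 80: 1, 2, 4, 5, 8, 10, 16, 20, 40, 80
Repeated squaring mod 200: 19^1 = 19, 19^2 = 161, 19^4 = 121, 19^8 = 41, 19^16 = 81, 19^32 = 161, 19^64 = 121
Test divisors in increasing order:
  k=1: 19^1 = 19 mod 200
  k=2: 19^2 = 161 mod 200
  k=4: 19^4 = 121 mod 200
  k=5: 19^5 = 121 * 19 = 99 mod 200
  k=8: 19^8 = 41 mod 200
  k=10: 19^10 = 41 * 161 = 1 mod 200  <- first divisor giving 1
Order = 10

10


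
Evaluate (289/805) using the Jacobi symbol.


Compute (289/805) via quadratic reciprocity:
  reciprocity: (289/805) -> +(805/289)
  reduce: (227/289)
  reciprocity: (227/289) -> +(289/227)
  reduce: (62/227)
  pull out 2: (2/227) = -1  (since 227 mod 8 = 3)
  reciprocity: (31/227) -> -(227/31)
  reduce: (10/31)
  pull out 2: (2/31) = +1  (since 31 mod 8 = 7)
  reciprocity: (5/31) -> +(31/5)
  reduce: (1/5)
  (1/5) = 1
Product of signs = 1

1


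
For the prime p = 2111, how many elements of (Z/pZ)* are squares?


For prime p, the number of non-zero quadratic residues is (p-1)/2.
= (2111-1)/2
= 1055

1055


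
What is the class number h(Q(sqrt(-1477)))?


K = Q(sqrt(-1477)). d mod 4 = 3, so D = disc(K) = 4d = -5908
h(K) equals the number of primitive reduced positive-definite forms (a, b, c) = a*x^2 + b*x*y + c*y^2 with b^2 - 4ac = D,
where reduced means |b| <= a <= c, with b >= 0 whenever |b| = a or a = c, and primitive means gcd(a, b, c) = 1.
Reduced forces 3a^2 <= |D| = 5908, so 1 <= a <= 44; b must have the parity of D, and c = (b^2 - D)/(4a) must be an integer >= a.
Enumerate a = 1..44, b in [-a, a]:
  a=1: (1, 0, 1477)  [1]
  a=2: (2, 2, 739)  [1]
  a=3..6: none
  a=7: (7, 0, 211)  [1]
  a=8..13: none
  a=14: (14, 14, 109)  [1]
  a=15..16: none
  a=17: (17, -12, 89), (17, 12, 89)  [2]
  a=18: none
  a=19: (19, -18, 82), (19, 18, 82)  [2]
  a=20..22: none
  a=23: (23, -16, 67), (23, 16, 67)  [2]
  a=24..33: none
  a=34: (34, -22, 47), (34, 22, 47)  [2]
  a=35..36: none
  a=37: (37, -30, 46), (37, 30, 46)  [2]
  a=38: (38, -18, 41), (38, 18, 41)  [2]
  a=39..44: none
Total reduced forms: 1 + 1 + 1 + 1 + 2 + 2 + 2 + 2 + 2 + 2 = 16
h = 16

16


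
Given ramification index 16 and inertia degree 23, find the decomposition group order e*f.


|D_P| = e * f
= 16 * 23
= 368

368


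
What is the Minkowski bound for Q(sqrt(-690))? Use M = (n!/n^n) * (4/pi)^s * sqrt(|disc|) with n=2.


d = -690, d mod 4 = 2, so disc(K) = 4d = -2760; |disc(K)| = 2760
Imaginary quadratic field, so n = 2, s = r2 = 1, r1 = 0
M = (n!/n^n) * (4/pi)^s * sqrt(|disc(K)|) = (2!/2^2) * (4/pi)^1 * sqrt(2760)
= 0.5 * 1.273240 * 52.535702
= 33.4453

33.4453


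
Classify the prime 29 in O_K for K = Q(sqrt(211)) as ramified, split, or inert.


K = Q(sqrt(211)). Since d mod 4 = 3, disc(K) = 844.
Check p | disc: 844 mod 29 = 3.
p does not divide disc. Compute Legendre symbol (d/p):
8^((29-1)/2) mod 29 = -1
(d/p) = -1, so p is inert: (p) stays prime with e=1, f=2, g=1.
Therefore p is inert.

inert


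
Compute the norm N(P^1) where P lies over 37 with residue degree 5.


N(P^a) = p^(a*f)
= 37^(1*5)
= 37^5
= 69343957

69343957


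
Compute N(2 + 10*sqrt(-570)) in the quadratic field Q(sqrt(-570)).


N(a + b*sqrt(d)) = a^2 - d*b^2
= (2)^2 - (-570)*(10)^2
= 4 + 57000
= 57004

57004


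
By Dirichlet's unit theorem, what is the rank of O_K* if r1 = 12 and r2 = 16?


By Dirichlet's unit theorem:
rank = r1 + r2 - 1
= 12 + 16 - 1
= 27

27


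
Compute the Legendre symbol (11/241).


p = 241 is prime, so compute (11/241) with the reciprocity algorithm (Jacobi-symbol steps: pull out 2s via (2/n), flip via reciprocity, reduce):
  reciprocity: (11/241) -> +(241/11)
  reduce: (10/11)
  pull out 2: (2/11) = -1  (since 11 mod 8 = 3)
  reciprocity: (5/11) -> +(11/5)
  reduce: (1/5)
  (1/5) = 1
Product of signs = -1
(11/241) = -1

-1


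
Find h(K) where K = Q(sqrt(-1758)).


K = Q(sqrt(-1758)). d mod 4 = 2, so D = disc(K) = 4d = -7032
h(K) equals the number of primitive reduced positive-definite forms (a, b, c) = a*x^2 + b*x*y + c*y^2 with b^2 - 4ac = D,
where reduced means |b| <= a <= c, with b >= 0 whenever |b| = a or a = c, and primitive means gcd(a, b, c) = 1.
Reduced forces 3a^2 <= |D| = 7032, so 1 <= a <= 48; b must have the parity of D, and c = (b^2 - D)/(4a) must be an integer >= a.
Enumerate a = 1..48, b in [-a, a]:
  a=1: (1, 0, 1758)  [1]
  a=2: (2, 0, 879)  [1]
  a=3: (3, 0, 586)  [1]
  a=4..5: none
  a=6: (6, 0, 293)  [1]
  a=7..12: none
  a=13: (13, -12, 138), (13, 12, 138)  [2]
  a=14..18: none
  a=19: (19, -6, 93), (19, 6, 93)  [2]
  a=20..22: none
  a=23: (23, -12, 78), (23, 12, 78)  [2]
  a=24..25: none
  a=26: (26, -12, 69), (26, 12, 69)  [2]
  a=27..30: none
  a=31: (31, -6, 57), (31, 6, 57)  [2]
  a=32..37: none
  a=38: (38, -32, 53), (38, 32, 53)  [2]
  a=39: (39, -12, 46), (39, 12, 46)  [2]
  a=40: none
  a=41: (41, -26, 47), (41, 26, 47)  [2]
  a=42..48: none
Total reduced forms: 1 + 1 + 1 + 1 + 2 + 2 + 2 + 2 + 2 + 2 + 2 + 2 = 20
h = 20

20


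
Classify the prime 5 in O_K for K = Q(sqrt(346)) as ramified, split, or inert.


K = Q(sqrt(346)). Since d mod 4 = 2, disc(K) = 1384.
Check p | disc: 1384 mod 5 = 4.
p does not divide disc. Compute Legendre symbol (d/p):
1^((5-1)/2) mod 5 = 1
(d/p) = 1, so p splits: (p) = P*P' with e=1, f=1, g=2.
Therefore p is split.

split


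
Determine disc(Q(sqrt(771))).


For K = Q(sqrt(d)) with d squarefree: disc(K) = d if d = 1 mod 4, and disc(K) = 4d if d = 2 or 3 mod 4.
Here d = 771, and d mod 4 = 3.
d = 3 mod 4, not 1 (O_K = Z[sqrt(d)]), so disc(K) = 4d = 4 * (771) = 3084

3084


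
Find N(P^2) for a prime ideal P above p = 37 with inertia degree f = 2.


N(P^a) = p^(a*f)
= 37^(2*2)
= 37^4
= 1874161

1874161


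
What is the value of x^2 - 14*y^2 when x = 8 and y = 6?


x^2 - d*y^2
= 8^2 - 14*6^2
= 64 - 504
= -440

-440


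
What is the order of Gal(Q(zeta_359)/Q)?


|Gal(Q(zeta_359)/Q)| = phi(359)
= 358

358


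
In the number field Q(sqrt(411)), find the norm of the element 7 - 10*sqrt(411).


N(a + b*sqrt(d)) = a^2 - d*b^2
= (7)^2 - (411)*(-10)^2
= 49 - 41100
= -41051

-41051


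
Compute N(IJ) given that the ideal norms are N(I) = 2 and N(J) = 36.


N(IJ) = N(I) * N(J)
= 2 * 36
= 72

72


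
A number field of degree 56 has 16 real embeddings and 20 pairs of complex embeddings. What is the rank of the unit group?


By Dirichlet's unit theorem:
rank = r1 + r2 - 1
= 16 + 20 - 1
= 35

35


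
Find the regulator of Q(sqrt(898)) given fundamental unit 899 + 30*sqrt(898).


epsilon = 899 + 30*sqrt(898)
= 1797.9994
R = ln(1797.9994)
= 7.4944

7.4944


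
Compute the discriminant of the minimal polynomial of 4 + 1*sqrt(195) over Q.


The element 4 + 1*sqrt(195) has minimal polynomial:
x^2 - 8*x - 179
Discriminant = (-8)^2 - 4*(-179)
= 64 + 716
= 780

780


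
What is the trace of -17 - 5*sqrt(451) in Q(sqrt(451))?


Tr(a + b*sqrt(d)) = (a + b*sqrt(d)) + (a - b*sqrt(d)) = 2a
= 2 * (-17)
= -34

-34


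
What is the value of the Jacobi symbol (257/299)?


Compute (257/299) via quadratic reciprocity:
  reciprocity: (257/299) -> +(299/257)
  reduce: (42/257)
  pull out 2: (2/257) = +1  (since 257 mod 8 = 1)
  reciprocity: (21/257) -> +(257/21)
  reduce: (5/21)
  reciprocity: (5/21) -> +(21/5)
  reduce: (1/5)
  (1/5) = 1
Product of signs = 1

1


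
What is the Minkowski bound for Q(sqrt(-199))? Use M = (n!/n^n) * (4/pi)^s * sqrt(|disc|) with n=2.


d = -199, d mod 4 = 1, so disc(K) = d = -199; |disc(K)| = 199
Imaginary quadratic field, so n = 2, s = r2 = 1, r1 = 0
M = (n!/n^n) * (4/pi)^s * sqrt(|disc(K)|) = (2!/2^2) * (4/pi)^1 * sqrt(199)
= 0.5 * 1.273240 * 14.106736
= 8.9806

8.9806


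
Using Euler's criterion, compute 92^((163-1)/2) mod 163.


p = 163 is prime and the exponent is (p-1)/2 = 81, so by Euler's criterion 92^81 = (92/163) = +1 or -1 mod 163.
Compute by square-and-multiply:
  81 = 64 + 16 + 1 (binary 1010001)
  Repeated squaring mod 163: 92^1 = 92, 92^2 = 151, 92^4 = 144, 92^8 = 35, 92^16 = 84, 92^32 = 47, 92^64 = 90
  92^81 = 92^64 * 92^16 * 92^1 = 90 * 84 * 92 mod 163
    90 * 84 = 7560 = 62 mod 163
    62 * 92 = 5704 = 162 mod 163
  92^81 = 162 mod 163
Result 162 = p - 1 = -1 mod 163: 92 is a quadratic non-residue mod 163. As a residue in [0, p-1] the value is 162.
92^81 mod 163 = 162

162


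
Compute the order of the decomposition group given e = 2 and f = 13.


|D_P| = e * f
= 2 * 13
= 26

26


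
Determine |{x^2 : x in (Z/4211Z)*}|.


For prime p, the number of non-zero quadratic residues is (p-1)/2.
= (4211-1)/2
= 2105

2105


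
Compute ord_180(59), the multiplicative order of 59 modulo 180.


We want ord_180(59), the smallest k >= 1 with 59^k = 1 mod 180.
n = 180 = 2^2 * 3^2 * 5, phi(180) = 48; the order divides phi(n).
Divisors of 48: 1, 2, 3, 4, 6, 8, 12, 16, 24, 48
Repeated squaring mod 180: 59^1 = 59, 59^2 = 61, 59^4 = 121, 59^8 = 61, 59^16 = 121, 59^32 = 61
Test divisors in increasing order:
  k=1: 59^1 = 59 mod 180
  k=2: 59^2 = 61 mod 180
  k=3: 59^3 = 61 * 59 = 179 mod 180
  k=4: 59^4 = 121 mod 180
  k=6: 59^6 = 121 * 61 = 1 mod 180  <- first divisor giving 1
Order = 6

6
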